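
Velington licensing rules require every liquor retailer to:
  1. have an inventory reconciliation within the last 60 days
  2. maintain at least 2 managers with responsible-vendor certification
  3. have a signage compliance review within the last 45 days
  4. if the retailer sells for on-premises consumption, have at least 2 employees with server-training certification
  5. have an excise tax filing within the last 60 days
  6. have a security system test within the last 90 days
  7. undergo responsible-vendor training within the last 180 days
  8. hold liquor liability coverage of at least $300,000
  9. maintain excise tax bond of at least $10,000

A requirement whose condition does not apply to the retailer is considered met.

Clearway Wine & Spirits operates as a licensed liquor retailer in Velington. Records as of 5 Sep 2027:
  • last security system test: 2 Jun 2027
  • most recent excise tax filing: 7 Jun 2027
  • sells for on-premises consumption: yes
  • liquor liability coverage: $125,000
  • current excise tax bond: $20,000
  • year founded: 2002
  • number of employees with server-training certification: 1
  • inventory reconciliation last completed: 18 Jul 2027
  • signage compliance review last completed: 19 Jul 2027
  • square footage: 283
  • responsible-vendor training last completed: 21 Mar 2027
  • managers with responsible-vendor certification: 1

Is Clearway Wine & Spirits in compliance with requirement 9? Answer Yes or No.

9. excise tax bond $20,000 ≥ $10,000 → met

Yes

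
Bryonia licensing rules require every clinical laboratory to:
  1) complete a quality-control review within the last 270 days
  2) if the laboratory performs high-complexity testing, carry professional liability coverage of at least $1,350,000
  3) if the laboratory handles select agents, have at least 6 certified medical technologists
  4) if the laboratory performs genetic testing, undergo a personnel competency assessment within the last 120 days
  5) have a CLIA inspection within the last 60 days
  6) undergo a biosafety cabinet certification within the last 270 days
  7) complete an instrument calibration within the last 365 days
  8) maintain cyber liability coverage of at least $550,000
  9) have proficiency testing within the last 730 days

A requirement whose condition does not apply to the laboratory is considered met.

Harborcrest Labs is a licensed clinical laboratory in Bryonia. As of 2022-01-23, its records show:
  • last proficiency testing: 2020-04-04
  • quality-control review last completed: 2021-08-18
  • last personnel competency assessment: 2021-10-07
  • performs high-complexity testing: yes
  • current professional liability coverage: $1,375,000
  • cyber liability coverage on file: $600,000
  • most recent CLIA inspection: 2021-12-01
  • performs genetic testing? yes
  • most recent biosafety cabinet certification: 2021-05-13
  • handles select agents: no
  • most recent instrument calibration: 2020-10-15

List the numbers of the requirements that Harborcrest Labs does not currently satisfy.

7

1. quality-control review 158 days ago vs limit 270 → met
2. condition 'performs high-complexity testing' holds; professional liability coverage $1,375,000 ≥ $1,350,000 → met
3. condition 'handles select agents' does not hold → requirement n/a → met
4. condition 'performs genetic testing' holds; personnel competency assessment 108 days ago vs limit 120 → met
5. CLIA inspection 53 days ago vs limit 60 → met
6. biosafety cabinet certification 255 days ago vs limit 270 → met
7. instrument calibration 465 days ago vs limit 365 → not met
8. cyber liability coverage $600,000 ≥ $550,000 → met
9. proficiency testing 659 days ago vs limit 730 → met
Not met: 7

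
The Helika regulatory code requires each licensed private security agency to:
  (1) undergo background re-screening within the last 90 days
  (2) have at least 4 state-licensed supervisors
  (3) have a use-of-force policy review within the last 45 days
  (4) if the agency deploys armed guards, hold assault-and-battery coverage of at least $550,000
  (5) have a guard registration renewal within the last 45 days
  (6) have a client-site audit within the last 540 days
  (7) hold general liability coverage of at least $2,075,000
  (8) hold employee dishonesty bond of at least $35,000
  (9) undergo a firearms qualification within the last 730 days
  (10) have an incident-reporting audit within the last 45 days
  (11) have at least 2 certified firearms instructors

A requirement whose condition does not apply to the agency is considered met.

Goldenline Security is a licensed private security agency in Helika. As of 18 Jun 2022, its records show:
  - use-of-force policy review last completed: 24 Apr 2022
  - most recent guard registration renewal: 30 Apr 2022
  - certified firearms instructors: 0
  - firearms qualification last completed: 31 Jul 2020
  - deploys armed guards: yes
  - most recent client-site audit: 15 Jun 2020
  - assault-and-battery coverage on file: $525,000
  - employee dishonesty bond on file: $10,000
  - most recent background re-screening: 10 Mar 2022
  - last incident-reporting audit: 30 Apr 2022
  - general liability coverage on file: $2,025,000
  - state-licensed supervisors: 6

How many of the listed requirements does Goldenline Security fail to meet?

1. background re-screening 100 days ago vs limit 90 → not met
2. state-licensed supervisors 6 ≥ 4 → met
3. use-of-force policy review 55 days ago vs limit 45 → not met
4. condition 'deploys armed guards' holds; assault-and-battery coverage $525,000 < $550,000 → not met
5. guard registration renewal 49 days ago vs limit 45 → not met
6. client-site audit 733 days ago vs limit 540 → not met
7. general liability coverage $2,025,000 < $2,075,000 → not met
8. employee dishonesty bond $10,000 < $35,000 → not met
9. firearms qualification 687 days ago vs limit 730 → met
10. incident-reporting audit 49 days ago vs limit 45 → not met
11. certified firearms instructors 0 < 2 → not met
Not met: 9 of 11

9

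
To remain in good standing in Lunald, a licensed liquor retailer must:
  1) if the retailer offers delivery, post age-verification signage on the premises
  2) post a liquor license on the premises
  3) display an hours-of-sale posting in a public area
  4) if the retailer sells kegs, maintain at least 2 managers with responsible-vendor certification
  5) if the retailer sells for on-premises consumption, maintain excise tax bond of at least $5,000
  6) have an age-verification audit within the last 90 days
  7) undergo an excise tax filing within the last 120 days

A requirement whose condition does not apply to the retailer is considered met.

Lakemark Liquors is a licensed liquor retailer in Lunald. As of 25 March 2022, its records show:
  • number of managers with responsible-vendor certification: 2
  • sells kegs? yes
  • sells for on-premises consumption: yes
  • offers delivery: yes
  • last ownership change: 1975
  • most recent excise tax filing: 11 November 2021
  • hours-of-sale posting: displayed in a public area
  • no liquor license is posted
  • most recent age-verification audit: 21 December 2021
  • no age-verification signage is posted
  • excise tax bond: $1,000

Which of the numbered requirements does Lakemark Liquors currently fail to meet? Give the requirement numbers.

1. condition 'offers delivery' holds; age-verification signage absent → not met
2. liquor license absent → not met
3. hours-of-sale posting present → met
4. condition 'sells kegs' holds; managers with responsible-vendor certification 2 ≥ 2 → met
5. condition 'sells for on-premises consumption' holds; excise tax bond $1,000 < $5,000 → not met
6. age-verification audit 94 days ago vs limit 90 → not met
7. excise tax filing 134 days ago vs limit 120 → not met
Not met: 1, 2, 5, 6, 7

1, 2, 5, 6, 7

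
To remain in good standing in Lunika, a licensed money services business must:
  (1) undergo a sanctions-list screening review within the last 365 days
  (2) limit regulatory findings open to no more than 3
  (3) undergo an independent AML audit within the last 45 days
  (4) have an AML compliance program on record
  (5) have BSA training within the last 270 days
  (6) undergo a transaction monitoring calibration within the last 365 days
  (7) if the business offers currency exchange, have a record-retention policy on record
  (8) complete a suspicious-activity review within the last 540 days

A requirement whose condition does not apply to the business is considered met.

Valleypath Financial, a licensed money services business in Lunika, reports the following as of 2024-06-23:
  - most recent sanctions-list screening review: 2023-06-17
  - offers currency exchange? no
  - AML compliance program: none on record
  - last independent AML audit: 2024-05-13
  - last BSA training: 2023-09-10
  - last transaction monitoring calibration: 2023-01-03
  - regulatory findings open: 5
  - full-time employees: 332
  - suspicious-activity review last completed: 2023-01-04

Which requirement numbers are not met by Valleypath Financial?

1. sanctions-list screening review 372 days ago vs limit 365 → not met
2. regulatory findings open 5 > 3 → not met
3. independent AML audit 41 days ago vs limit 45 → met
4. AML compliance program absent → not met
5. BSA training 287 days ago vs limit 270 → not met
6. transaction monitoring calibration 537 days ago vs limit 365 → not met
7. condition 'offers currency exchange' does not hold → requirement n/a → met
8. suspicious-activity review 536 days ago vs limit 540 → met
Not met: 1, 2, 4, 5, 6

1, 2, 4, 5, 6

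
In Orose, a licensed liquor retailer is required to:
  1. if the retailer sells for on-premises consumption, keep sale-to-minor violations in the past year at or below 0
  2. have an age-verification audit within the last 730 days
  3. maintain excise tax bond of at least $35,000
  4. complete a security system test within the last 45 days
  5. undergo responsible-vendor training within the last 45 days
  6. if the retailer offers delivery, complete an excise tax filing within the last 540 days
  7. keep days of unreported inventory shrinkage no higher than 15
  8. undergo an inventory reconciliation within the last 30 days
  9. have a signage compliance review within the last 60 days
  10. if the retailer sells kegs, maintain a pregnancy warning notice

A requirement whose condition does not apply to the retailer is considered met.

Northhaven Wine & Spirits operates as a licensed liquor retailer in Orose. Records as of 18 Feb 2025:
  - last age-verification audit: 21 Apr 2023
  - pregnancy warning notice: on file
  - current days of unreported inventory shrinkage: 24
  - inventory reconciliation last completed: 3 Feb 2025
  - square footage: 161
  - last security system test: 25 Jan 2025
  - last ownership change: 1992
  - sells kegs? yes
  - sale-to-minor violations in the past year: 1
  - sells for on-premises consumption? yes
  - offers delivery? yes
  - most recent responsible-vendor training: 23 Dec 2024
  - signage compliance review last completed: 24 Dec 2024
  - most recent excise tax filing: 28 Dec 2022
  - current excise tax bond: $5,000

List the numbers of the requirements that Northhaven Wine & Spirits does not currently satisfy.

1, 3, 5, 6, 7

1. condition 'sells for on-premises consumption' holds; sale-to-minor violations in the past year 1 > 0 → not met
2. age-verification audit 669 days ago vs limit 730 → met
3. excise tax bond $5,000 < $35,000 → not met
4. security system test 24 days ago vs limit 45 → met
5. responsible-vendor training 57 days ago vs limit 45 → not met
6. condition 'offers delivery' holds; excise tax filing 783 days ago vs limit 540 → not met
7. days of unreported inventory shrinkage 24 > 15 → not met
8. inventory reconciliation 15 days ago vs limit 30 → met
9. signage compliance review 56 days ago vs limit 60 → met
10. condition 'sells kegs' holds; pregnancy warning notice present → met
Not met: 1, 3, 5, 6, 7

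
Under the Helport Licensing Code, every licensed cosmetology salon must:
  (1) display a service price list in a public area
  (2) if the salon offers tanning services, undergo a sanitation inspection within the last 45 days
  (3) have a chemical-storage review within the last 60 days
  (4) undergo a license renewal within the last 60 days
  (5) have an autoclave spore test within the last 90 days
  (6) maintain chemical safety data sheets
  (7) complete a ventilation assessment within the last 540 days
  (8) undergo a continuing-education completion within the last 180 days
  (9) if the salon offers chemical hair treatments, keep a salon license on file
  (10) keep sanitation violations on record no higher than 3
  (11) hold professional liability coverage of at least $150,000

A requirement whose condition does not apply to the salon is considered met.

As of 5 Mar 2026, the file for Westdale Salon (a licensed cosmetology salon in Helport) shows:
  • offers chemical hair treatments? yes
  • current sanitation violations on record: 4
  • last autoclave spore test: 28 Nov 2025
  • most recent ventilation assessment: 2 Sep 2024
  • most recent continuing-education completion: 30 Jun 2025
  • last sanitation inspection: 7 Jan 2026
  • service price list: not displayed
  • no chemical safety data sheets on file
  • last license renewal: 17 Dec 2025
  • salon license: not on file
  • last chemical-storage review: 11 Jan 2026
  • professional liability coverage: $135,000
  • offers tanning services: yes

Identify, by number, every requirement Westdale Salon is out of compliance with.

1, 2, 4, 5, 6, 7, 8, 9, 10, 11

1. service price list absent → not met
2. condition 'offers tanning services' holds; sanitation inspection 57 days ago vs limit 45 → not met
3. chemical-storage review 53 days ago vs limit 60 → met
4. license renewal 78 days ago vs limit 60 → not met
5. autoclave spore test 97 days ago vs limit 90 → not met
6. chemical safety data sheets absent → not met
7. ventilation assessment 549 days ago vs limit 540 → not met
8. continuing-education completion 248 days ago vs limit 180 → not met
9. condition 'offers chemical hair treatments' holds; salon license absent → not met
10. sanitation violations on record 4 > 3 → not met
11. professional liability coverage $135,000 < $150,000 → not met
Not met: 1, 2, 4, 5, 6, 7, 8, 9, 10, 11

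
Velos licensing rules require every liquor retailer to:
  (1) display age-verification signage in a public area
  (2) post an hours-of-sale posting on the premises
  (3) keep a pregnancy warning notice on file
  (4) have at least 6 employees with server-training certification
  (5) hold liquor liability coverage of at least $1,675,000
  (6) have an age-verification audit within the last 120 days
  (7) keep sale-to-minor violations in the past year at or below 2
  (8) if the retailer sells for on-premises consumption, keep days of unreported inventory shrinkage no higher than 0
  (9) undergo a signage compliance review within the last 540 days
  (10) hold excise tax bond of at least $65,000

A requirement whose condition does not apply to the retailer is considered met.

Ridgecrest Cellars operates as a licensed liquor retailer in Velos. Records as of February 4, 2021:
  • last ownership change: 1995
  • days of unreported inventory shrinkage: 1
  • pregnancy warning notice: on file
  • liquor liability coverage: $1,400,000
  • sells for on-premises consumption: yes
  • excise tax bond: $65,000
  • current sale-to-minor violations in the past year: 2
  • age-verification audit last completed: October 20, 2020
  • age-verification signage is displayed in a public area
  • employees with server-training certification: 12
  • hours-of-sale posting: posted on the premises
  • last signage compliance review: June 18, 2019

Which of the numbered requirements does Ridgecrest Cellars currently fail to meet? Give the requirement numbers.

5, 8, 9

1. age-verification signage present → met
2. hours-of-sale posting present → met
3. pregnancy warning notice present → met
4. employees with server-training certification 12 ≥ 6 → met
5. liquor liability coverage $1,400,000 < $1,675,000 → not met
6. age-verification audit 107 days ago vs limit 120 → met
7. sale-to-minor violations in the past year 2 ≤ 2 → met
8. condition 'sells for on-premises consumption' holds; days of unreported inventory shrinkage 1 > 0 → not met
9. signage compliance review 597 days ago vs limit 540 → not met
10. excise tax bond $65,000 ≥ $65,000 → met
Not met: 5, 8, 9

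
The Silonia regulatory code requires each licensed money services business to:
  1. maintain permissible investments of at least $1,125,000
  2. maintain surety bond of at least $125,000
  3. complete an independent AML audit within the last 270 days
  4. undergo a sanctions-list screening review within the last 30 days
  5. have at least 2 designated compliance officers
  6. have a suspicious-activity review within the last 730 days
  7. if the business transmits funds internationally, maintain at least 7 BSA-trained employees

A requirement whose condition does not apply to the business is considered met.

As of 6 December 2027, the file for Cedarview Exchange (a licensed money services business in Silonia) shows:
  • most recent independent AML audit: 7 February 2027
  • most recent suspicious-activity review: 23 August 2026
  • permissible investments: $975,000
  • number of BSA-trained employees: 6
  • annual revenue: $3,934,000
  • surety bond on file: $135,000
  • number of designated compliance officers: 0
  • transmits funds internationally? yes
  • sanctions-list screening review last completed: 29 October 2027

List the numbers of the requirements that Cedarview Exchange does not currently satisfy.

1. permissible investments $975,000 < $1,125,000 → not met
2. surety bond $135,000 ≥ $125,000 → met
3. independent AML audit 302 days ago vs limit 270 → not met
4. sanctions-list screening review 38 days ago vs limit 30 → not met
5. designated compliance officers 0 < 2 → not met
6. suspicious-activity review 470 days ago vs limit 730 → met
7. condition 'transmits funds internationally' holds; BSA-trained employees 6 < 7 → not met
Not met: 1, 3, 4, 5, 7

1, 3, 4, 5, 7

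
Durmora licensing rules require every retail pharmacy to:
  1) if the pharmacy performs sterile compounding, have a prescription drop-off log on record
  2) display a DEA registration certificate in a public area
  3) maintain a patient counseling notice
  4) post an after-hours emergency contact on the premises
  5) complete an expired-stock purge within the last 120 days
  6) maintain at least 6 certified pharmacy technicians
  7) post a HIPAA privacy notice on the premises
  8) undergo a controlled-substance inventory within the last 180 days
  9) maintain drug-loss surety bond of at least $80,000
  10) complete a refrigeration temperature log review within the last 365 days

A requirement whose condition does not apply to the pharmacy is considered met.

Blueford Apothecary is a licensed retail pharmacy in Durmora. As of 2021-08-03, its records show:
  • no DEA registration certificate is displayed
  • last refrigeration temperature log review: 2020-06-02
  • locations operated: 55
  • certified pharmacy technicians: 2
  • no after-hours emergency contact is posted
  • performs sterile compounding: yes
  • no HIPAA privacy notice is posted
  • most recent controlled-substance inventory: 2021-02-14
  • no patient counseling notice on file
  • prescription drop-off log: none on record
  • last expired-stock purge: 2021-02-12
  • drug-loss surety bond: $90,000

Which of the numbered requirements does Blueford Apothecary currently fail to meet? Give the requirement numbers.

1. condition 'performs sterile compounding' holds; prescription drop-off log absent → not met
2. DEA registration certificate absent → not met
3. patient counseling notice absent → not met
4. after-hours emergency contact absent → not met
5. expired-stock purge 172 days ago vs limit 120 → not met
6. certified pharmacy technicians 2 < 6 → not met
7. HIPAA privacy notice absent → not met
8. controlled-substance inventory 170 days ago vs limit 180 → met
9. drug-loss surety bond $90,000 ≥ $80,000 → met
10. refrigeration temperature log review 427 days ago vs limit 365 → not met
Not met: 1, 2, 3, 4, 5, 6, 7, 10

1, 2, 3, 4, 5, 6, 7, 10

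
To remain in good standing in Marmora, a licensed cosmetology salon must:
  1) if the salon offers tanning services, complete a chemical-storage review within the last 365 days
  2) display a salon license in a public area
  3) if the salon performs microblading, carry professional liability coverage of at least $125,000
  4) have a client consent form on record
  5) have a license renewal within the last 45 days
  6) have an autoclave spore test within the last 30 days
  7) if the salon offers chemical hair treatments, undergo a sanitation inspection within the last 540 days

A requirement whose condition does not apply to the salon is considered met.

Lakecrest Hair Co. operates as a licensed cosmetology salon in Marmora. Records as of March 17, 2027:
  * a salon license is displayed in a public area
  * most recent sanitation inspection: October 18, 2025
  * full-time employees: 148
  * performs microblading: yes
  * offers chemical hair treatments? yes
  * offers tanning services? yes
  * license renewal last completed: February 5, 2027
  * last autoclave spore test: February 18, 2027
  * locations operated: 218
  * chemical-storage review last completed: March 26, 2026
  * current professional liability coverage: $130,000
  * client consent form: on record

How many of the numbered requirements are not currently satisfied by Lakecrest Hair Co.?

0

1. condition 'offers tanning services' holds; chemical-storage review 356 days ago vs limit 365 → met
2. salon license present → met
3. condition 'performs microblading' holds; professional liability coverage $130,000 ≥ $125,000 → met
4. client consent form present → met
5. license renewal 40 days ago vs limit 45 → met
6. autoclave spore test 27 days ago vs limit 30 → met
7. condition 'offers chemical hair treatments' holds; sanitation inspection 515 days ago vs limit 540 → met
Not met: 0 of 7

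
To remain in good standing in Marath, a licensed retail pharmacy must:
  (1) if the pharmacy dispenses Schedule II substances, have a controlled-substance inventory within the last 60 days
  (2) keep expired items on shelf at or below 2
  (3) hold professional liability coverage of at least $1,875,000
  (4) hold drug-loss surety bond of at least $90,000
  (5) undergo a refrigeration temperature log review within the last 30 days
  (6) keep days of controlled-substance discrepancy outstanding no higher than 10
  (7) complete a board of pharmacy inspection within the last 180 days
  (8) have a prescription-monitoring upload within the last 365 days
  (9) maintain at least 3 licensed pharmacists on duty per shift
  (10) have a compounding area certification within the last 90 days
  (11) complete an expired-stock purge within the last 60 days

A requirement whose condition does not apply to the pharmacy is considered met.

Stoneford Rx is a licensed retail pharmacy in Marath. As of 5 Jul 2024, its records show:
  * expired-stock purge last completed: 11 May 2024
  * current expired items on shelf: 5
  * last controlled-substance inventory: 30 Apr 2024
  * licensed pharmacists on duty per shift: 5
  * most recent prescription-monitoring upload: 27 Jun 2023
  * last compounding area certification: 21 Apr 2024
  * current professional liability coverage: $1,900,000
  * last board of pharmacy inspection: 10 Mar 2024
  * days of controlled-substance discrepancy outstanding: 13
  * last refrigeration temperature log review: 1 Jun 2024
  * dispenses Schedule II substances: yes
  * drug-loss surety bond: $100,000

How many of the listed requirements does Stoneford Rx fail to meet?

1. condition 'dispenses Schedule II substances' holds; controlled-substance inventory 66 days ago vs limit 60 → not met
2. expired items on shelf 5 > 2 → not met
3. professional liability coverage $1,900,000 ≥ $1,875,000 → met
4. drug-loss surety bond $100,000 ≥ $90,000 → met
5. refrigeration temperature log review 34 days ago vs limit 30 → not met
6. days of controlled-substance discrepancy outstanding 13 > 10 → not met
7. board of pharmacy inspection 117 days ago vs limit 180 → met
8. prescription-monitoring upload 374 days ago vs limit 365 → not met
9. licensed pharmacists on duty per shift 5 ≥ 3 → met
10. compounding area certification 75 days ago vs limit 90 → met
11. expired-stock purge 55 days ago vs limit 60 → met
Not met: 5 of 11

5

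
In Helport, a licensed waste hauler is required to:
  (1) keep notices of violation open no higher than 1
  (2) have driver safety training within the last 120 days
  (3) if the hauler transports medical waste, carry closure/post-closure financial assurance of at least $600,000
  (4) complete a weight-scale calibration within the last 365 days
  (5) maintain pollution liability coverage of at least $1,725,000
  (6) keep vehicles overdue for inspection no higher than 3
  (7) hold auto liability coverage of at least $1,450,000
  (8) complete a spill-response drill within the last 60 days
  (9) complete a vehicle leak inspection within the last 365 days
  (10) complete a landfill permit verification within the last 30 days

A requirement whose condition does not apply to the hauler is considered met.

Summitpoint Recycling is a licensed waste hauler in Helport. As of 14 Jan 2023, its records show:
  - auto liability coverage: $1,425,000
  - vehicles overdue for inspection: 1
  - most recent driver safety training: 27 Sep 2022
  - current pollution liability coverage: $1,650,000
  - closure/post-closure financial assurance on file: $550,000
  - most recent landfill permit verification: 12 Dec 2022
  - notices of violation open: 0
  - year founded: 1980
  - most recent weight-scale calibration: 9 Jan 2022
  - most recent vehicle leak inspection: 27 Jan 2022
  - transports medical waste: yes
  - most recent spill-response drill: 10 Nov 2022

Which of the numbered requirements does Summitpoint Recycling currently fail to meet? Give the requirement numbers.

1. notices of violation open 0 ≤ 1 → met
2. driver safety training 109 days ago vs limit 120 → met
3. condition 'transports medical waste' holds; closure/post-closure financial assurance $550,000 < $600,000 → not met
4. weight-scale calibration 370 days ago vs limit 365 → not met
5. pollution liability coverage $1,650,000 < $1,725,000 → not met
6. vehicles overdue for inspection 1 ≤ 3 → met
7. auto liability coverage $1,425,000 < $1,450,000 → not met
8. spill-response drill 65 days ago vs limit 60 → not met
9. vehicle leak inspection 352 days ago vs limit 365 → met
10. landfill permit verification 33 days ago vs limit 30 → not met
Not met: 3, 4, 5, 7, 8, 10

3, 4, 5, 7, 8, 10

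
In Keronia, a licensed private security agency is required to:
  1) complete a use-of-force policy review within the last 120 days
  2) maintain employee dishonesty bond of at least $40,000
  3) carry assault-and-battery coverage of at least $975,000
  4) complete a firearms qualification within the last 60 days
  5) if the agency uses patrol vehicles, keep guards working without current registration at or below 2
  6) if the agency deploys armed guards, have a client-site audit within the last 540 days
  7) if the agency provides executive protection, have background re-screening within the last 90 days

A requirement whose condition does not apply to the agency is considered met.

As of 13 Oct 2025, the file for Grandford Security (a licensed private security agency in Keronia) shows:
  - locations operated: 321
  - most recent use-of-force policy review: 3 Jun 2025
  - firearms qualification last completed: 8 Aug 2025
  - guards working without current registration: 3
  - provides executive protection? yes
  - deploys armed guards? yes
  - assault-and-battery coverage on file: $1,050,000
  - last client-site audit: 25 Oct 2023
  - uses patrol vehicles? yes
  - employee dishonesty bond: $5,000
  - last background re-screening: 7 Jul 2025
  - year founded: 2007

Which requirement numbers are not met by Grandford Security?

1. use-of-force policy review 132 days ago vs limit 120 → not met
2. employee dishonesty bond $5,000 < $40,000 → not met
3. assault-and-battery coverage $1,050,000 ≥ $975,000 → met
4. firearms qualification 66 days ago vs limit 60 → not met
5. condition 'uses patrol vehicles' holds; guards working without current registration 3 > 2 → not met
6. condition 'deploys armed guards' holds; client-site audit 719 days ago vs limit 540 → not met
7. condition 'provides executive protection' holds; background re-screening 98 days ago vs limit 90 → not met
Not met: 1, 2, 4, 5, 6, 7

1, 2, 4, 5, 6, 7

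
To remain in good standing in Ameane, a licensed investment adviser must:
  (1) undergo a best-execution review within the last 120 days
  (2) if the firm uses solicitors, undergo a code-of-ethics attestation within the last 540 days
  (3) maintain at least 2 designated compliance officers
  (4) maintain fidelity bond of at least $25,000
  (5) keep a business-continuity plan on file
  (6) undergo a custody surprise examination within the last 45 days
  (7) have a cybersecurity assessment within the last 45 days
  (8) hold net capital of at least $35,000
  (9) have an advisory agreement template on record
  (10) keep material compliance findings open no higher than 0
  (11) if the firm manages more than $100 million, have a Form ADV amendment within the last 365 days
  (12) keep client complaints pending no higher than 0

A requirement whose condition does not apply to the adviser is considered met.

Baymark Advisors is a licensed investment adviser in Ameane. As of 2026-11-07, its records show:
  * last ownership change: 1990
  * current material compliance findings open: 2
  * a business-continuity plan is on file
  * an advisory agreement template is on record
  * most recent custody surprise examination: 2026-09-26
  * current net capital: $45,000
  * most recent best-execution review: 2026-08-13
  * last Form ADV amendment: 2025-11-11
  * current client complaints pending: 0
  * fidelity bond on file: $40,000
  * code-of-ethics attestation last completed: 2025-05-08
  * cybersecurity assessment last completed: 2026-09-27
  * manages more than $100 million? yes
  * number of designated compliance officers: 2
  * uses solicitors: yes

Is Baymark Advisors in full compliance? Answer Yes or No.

1. best-execution review 86 days ago vs limit 120 → met
2. condition 'uses solicitors' holds; code-of-ethics attestation 548 days ago vs limit 540 → not met
3. designated compliance officers 2 ≥ 2 → met
4. fidelity bond $40,000 ≥ $25,000 → met
5. business-continuity plan present → met
6. custody surprise examination 42 days ago vs limit 45 → met
7. cybersecurity assessment 41 days ago vs limit 45 → met
8. net capital $45,000 ≥ $35,000 → met
9. advisory agreement template present → met
10. material compliance findings open 2 > 0 → not met
11. condition 'manages more than $100 million' holds; Form ADV amendment 361 days ago vs limit 365 → met
12. client complaints pending 0 ≤ 0 → met
Not met: 2, 10

No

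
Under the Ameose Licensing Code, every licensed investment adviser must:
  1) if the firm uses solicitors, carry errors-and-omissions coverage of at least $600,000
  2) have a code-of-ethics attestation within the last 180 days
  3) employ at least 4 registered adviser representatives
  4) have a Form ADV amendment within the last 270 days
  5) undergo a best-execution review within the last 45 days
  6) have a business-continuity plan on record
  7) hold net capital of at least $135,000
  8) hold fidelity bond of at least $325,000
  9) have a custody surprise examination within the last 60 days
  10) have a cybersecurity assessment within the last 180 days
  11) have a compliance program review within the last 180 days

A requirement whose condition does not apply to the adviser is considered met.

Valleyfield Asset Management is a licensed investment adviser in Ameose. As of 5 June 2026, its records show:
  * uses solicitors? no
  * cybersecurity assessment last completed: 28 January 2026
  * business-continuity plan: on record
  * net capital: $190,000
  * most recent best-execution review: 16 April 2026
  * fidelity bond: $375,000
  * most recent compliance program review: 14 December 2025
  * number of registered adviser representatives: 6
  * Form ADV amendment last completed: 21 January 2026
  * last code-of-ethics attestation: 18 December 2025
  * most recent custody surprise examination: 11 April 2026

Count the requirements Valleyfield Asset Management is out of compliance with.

1

1. condition 'uses solicitors' does not hold → requirement n/a → met
2. code-of-ethics attestation 169 days ago vs limit 180 → met
3. registered adviser representatives 6 ≥ 4 → met
4. Form ADV amendment 135 days ago vs limit 270 → met
5. best-execution review 50 days ago vs limit 45 → not met
6. business-continuity plan present → met
7. net capital $190,000 ≥ $135,000 → met
8. fidelity bond $375,000 ≥ $325,000 → met
9. custody surprise examination 55 days ago vs limit 60 → met
10. cybersecurity assessment 128 days ago vs limit 180 → met
11. compliance program review 173 days ago vs limit 180 → met
Not met: 1 of 11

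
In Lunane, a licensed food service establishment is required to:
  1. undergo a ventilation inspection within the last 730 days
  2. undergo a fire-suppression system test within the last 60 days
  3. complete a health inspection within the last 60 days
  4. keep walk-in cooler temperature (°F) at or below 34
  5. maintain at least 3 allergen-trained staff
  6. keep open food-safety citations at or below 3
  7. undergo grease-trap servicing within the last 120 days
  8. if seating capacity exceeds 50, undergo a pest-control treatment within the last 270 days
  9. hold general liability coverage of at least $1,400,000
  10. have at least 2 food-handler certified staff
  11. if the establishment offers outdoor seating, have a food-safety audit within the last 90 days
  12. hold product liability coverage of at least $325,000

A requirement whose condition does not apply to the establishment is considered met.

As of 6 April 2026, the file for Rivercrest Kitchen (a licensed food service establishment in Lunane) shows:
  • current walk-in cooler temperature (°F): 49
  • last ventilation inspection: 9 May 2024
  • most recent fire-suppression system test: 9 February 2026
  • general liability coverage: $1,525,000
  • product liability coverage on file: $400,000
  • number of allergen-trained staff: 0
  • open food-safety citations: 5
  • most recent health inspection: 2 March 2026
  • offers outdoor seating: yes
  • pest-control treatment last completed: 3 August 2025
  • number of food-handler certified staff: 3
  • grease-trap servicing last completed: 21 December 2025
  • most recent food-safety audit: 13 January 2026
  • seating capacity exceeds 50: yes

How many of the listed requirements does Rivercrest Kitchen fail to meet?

3

1. ventilation inspection 697 days ago vs limit 730 → met
2. fire-suppression system test 56 days ago vs limit 60 → met
3. health inspection 35 days ago vs limit 60 → met
4. walk-in cooler temperature (°F) 49 > 34 → not met
5. allergen-trained staff 0 < 3 → not met
6. open food-safety citations 5 > 3 → not met
7. grease-trap servicing 106 days ago vs limit 120 → met
8. condition 'seating capacity exceeds 50' holds; pest-control treatment 246 days ago vs limit 270 → met
9. general liability coverage $1,525,000 ≥ $1,400,000 → met
10. food-handler certified staff 3 ≥ 2 → met
11. condition 'offers outdoor seating' holds; food-safety audit 83 days ago vs limit 90 → met
12. product liability coverage $400,000 ≥ $325,000 → met
Not met: 3 of 12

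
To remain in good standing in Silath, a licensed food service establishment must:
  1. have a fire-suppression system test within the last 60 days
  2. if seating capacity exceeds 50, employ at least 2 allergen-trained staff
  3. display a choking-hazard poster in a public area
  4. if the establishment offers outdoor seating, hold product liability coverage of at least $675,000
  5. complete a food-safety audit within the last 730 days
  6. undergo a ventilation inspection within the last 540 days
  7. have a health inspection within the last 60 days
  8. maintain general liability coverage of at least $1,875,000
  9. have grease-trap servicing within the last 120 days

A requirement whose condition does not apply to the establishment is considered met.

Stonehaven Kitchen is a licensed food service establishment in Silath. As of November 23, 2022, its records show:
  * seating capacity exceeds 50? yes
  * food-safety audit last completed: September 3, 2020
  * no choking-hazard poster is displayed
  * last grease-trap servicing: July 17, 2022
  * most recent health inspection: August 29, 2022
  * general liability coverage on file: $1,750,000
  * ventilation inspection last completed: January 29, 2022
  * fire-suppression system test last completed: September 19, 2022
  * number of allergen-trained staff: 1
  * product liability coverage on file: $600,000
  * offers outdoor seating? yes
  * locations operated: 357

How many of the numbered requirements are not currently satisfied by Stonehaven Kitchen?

8

1. fire-suppression system test 65 days ago vs limit 60 → not met
2. condition 'seating capacity exceeds 50' holds; allergen-trained staff 1 < 2 → not met
3. choking-hazard poster absent → not met
4. condition 'offers outdoor seating' holds; product liability coverage $600,000 < $675,000 → not met
5. food-safety audit 811 days ago vs limit 730 → not met
6. ventilation inspection 298 days ago vs limit 540 → met
7. health inspection 86 days ago vs limit 60 → not met
8. general liability coverage $1,750,000 < $1,875,000 → not met
9. grease-trap servicing 129 days ago vs limit 120 → not met
Not met: 8 of 9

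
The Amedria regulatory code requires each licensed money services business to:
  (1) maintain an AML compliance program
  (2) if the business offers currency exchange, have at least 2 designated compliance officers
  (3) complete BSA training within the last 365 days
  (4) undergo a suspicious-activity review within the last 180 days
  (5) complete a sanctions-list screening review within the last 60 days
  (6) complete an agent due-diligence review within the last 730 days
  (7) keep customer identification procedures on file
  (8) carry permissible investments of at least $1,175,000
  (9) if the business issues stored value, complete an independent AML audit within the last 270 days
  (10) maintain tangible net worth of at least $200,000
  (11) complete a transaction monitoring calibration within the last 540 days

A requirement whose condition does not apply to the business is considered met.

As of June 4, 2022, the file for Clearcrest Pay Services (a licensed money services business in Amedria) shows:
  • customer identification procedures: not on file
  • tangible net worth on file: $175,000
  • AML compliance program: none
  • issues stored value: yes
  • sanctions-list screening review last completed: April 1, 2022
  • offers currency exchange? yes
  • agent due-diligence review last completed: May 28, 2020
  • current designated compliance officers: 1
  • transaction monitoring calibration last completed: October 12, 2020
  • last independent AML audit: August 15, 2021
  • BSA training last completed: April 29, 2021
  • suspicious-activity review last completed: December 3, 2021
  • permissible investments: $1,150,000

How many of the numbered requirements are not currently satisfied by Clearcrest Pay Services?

11

1. AML compliance program absent → not met
2. condition 'offers currency exchange' holds; designated compliance officers 1 < 2 → not met
3. BSA training 401 days ago vs limit 365 → not met
4. suspicious-activity review 183 days ago vs limit 180 → not met
5. sanctions-list screening review 64 days ago vs limit 60 → not met
6. agent due-diligence review 737 days ago vs limit 730 → not met
7. customer identification procedures absent → not met
8. permissible investments $1,150,000 < $1,175,000 → not met
9. condition 'issues stored value' holds; independent AML audit 293 days ago vs limit 270 → not met
10. tangible net worth $175,000 < $200,000 → not met
11. transaction monitoring calibration 600 days ago vs limit 540 → not met
Not met: 11 of 11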